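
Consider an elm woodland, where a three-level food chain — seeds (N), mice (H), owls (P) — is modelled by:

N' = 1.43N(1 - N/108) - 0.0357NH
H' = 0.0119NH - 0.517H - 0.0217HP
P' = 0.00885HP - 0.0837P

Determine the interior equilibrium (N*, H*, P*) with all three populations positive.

From dP/dt = 0: 0.00885H* = 0.0837, so H* = 9.46.
From dN/dt = 0: 1.43(1 - N*/108) = 0.0357·9.46, giving N* = 108·(1 - 0.236) = 82.5.
From dH/dt = 0: 0.0119·82.5 - 0.517 = 0.0217P*, so P* = 0.465/0.0217 = 21.4.

N* ≈ 82.5, H* ≈ 9.46, P* ≈ 21.4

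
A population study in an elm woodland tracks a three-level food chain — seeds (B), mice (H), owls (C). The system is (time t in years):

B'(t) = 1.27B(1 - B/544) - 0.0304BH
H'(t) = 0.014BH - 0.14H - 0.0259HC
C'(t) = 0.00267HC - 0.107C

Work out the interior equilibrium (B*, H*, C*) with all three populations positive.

B* ≈ 22.2, H* ≈ 40.1, C* ≈ 6.57

From dC/dt = 0: 0.00267H* = 0.107, so H* = 40.1.
From dB/dt = 0: 1.27(1 - B*/544) = 0.0304·40.1, giving B* = 544·(1 - 0.959) = 22.2.
From dH/dt = 0: 0.014·22.2 - 0.14 = 0.0259C*, so C* = 0.17/0.0259 = 6.57.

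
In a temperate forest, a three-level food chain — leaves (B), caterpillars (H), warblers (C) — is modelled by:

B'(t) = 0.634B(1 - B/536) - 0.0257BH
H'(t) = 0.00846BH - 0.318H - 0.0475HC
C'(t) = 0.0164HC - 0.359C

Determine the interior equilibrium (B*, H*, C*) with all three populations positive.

From dC/dt = 0: 0.0164H* = 0.359, so H* = 21.9.
From dB/dt = 0: 0.634(1 - B*/536) = 0.0257·21.9, giving B* = 536·(1 - 0.887) = 60.4.
From dH/dt = 0: 0.00846·60.4 - 0.318 = 0.0475C*, so C* = 0.193/0.0475 = 4.06.

B* ≈ 60.4, H* ≈ 21.9, C* ≈ 4.06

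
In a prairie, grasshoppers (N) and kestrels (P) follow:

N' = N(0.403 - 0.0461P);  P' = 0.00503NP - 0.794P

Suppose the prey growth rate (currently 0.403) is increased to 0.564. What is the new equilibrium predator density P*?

P* ≈ 12.2

At the interior fixed point, setting dN/dt = 0 with N > 0 fixes P* = (prey growth rate)/(NP coefficient) — independent of the other coefficients.
With the change, P* = 0.564/0.0461 = 12.2; it rises from 8.74.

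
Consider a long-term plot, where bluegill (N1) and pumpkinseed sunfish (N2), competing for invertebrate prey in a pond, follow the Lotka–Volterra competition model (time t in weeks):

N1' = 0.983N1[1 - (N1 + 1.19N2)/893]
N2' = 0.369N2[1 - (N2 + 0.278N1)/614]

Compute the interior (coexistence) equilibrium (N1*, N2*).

N1* ≈ 243, N2* ≈ 547

Setting both brackets to zero gives the nullclines N1 + 1.19N2 = 893 and 0.278N1 + N2 = 614.
Substituting N2 = 614 - 0.278N1 into the first: N1(1 - 1.19·0.278) = 893 - 1.19·614.
So N1* = 162/0.669 = 243, and then N2* = 614 - 0.278·243 = 547.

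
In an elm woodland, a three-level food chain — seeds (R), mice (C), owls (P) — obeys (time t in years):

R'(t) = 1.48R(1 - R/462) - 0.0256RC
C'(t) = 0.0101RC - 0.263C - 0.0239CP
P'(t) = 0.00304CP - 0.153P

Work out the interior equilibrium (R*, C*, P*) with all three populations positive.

R* ≈ 59.8, C* ≈ 50.3, P* ≈ 14.3

From dP/dt = 0: 0.00304C* = 0.153, so C* = 50.3.
From dR/dt = 0: 1.48(1 - R*/462) = 0.0256·50.3, giving R* = 462·(1 - 0.871) = 59.8.
From dC/dt = 0: 0.0101·59.8 - 0.263 = 0.0239P*, so P* = 0.341/0.0239 = 14.3.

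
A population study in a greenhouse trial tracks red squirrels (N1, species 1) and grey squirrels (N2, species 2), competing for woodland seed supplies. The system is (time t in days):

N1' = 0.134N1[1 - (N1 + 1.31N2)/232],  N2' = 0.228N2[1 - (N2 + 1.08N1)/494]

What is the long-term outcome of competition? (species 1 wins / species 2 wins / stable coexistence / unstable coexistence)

Compare the nullcline intercepts: K1/α12 = 232/1.31 = 177 < K2 = 494; K2/α21 = 494/1.08 = 457 > K1 = 232.
Since the inequalities point opposite ways, species 2 can invade but species 1 cannot.

species 2 excludes species 1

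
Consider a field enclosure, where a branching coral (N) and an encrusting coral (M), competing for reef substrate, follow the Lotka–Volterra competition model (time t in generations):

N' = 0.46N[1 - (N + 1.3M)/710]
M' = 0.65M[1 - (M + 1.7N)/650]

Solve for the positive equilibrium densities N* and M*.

Setting both brackets to zero gives the nullclines N + 1.3M = 710 and 1.7N + M = 650.
Substituting M = 650 - 1.7N into the first: N(1 - 1.3·1.7) = 710 - 1.3·650.
So N* = -135/-1.21 = 112, and then M* = 650 - 1.7·112 = 460.

N* ≈ 112, M* ≈ 460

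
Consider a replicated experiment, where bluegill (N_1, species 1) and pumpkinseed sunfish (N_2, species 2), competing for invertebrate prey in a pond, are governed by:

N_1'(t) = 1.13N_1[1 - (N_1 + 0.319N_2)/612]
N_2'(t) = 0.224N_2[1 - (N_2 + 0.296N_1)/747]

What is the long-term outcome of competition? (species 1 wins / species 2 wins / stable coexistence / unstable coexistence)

stable coexistence

Compare the nullcline intercepts: K1/α12 = 612/0.319 = 1920 > K2 = 747; K2/α21 = 747/0.296 = 2520 > K1 = 612.
Since both inequalities hold, each species can invade when rare, so the interior equilibrium is stable.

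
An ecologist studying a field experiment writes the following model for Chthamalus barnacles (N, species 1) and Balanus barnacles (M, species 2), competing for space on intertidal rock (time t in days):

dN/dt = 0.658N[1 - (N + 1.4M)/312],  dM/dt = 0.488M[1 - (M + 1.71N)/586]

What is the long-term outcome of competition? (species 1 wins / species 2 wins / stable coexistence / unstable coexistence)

species 2 excludes species 1

Compare the nullcline intercepts: K1/α12 = 312/1.4 = 223 < K2 = 586; K2/α21 = 586/1.71 = 343 > K1 = 312.
Since the inequalities point opposite ways, species 2 can invade but species 1 cannot.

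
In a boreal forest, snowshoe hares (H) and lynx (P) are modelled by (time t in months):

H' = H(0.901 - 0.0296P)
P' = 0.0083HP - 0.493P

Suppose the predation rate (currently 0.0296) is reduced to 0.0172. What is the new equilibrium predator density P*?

P* ≈ 52.4

At the interior fixed point, setting dH/dt = 0 with H > 0 fixes P* = (prey growth rate)/(HP coefficient) — independent of the other coefficients.
With the change, P* = 0.901/0.0172 = 52.4; it rises from 30.4.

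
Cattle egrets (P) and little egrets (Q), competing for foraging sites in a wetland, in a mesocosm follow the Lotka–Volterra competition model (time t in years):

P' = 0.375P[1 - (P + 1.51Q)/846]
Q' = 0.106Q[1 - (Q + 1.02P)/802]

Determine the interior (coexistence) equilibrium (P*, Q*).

P* ≈ 676, Q* ≈ 113

Setting both brackets to zero gives the nullclines P + 1.51Q = 846 and 1.02P + Q = 802.
Substituting Q = 802 - 1.02P into the first: P(1 - 1.51·1.02) = 846 - 1.51·802.
So P* = -365/-0.54 = 676, and then Q* = 802 - 1.02·676 = 113.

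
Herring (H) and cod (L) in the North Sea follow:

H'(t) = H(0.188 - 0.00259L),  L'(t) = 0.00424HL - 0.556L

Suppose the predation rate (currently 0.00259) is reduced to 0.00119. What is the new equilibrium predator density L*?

At the interior fixed point, setting dH/dt = 0 with H > 0 fixes L* = (prey growth rate)/(HL coefficient) — independent of the other coefficients.
With the change, L* = 0.188/0.00119 = 158; it rises from 72.6.

L* ≈ 158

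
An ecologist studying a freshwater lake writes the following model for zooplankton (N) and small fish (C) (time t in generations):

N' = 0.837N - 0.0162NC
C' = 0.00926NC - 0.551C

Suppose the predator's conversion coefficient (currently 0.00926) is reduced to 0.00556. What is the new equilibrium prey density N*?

At the interior fixed point, setting dC/dt = 0 with C > 0 fixes N* = (predator death rate)/(NC coefficient) — independent of the other coefficients.
With the change, N* = 0.551/0.00556 = 99.1; it rises from 59.5.

N* ≈ 99.1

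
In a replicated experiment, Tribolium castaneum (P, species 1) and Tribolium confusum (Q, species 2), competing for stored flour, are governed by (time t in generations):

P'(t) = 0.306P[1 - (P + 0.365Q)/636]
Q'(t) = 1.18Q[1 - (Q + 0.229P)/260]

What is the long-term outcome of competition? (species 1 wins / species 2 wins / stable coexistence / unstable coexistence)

Compare the nullcline intercepts: K1/α12 = 636/0.365 = 1740 > K2 = 260; K2/α21 = 260/0.229 = 1140 > K1 = 636.
Since both inequalities hold, each species can invade when rare, so the interior equilibrium is stable.

stable coexistence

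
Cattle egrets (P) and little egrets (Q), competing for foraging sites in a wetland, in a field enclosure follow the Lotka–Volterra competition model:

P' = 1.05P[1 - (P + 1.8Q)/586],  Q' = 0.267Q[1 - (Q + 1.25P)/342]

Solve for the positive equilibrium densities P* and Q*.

Setting both brackets to zero gives the nullclines P + 1.8Q = 586 and 1.25P + Q = 342.
Substituting Q = 342 - 1.25P into the first: P(1 - 1.8·1.25) = 586 - 1.8·342.
So P* = -29.6/-1.25 = 23.7, and then Q* = 342 - 1.25·23.7 = 312.

P* ≈ 23.7, Q* ≈ 312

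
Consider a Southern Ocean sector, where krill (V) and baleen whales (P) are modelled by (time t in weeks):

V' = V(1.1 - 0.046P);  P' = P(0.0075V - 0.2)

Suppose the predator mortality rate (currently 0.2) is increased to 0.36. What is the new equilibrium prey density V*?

At the interior fixed point, setting dP/dt = 0 with P > 0 fixes V* = (predator death rate)/(VP coefficient) — independent of the other coefficients.
With the change, V* = 0.36/0.0075 = 48; it rises from 26.7.

V* ≈ 48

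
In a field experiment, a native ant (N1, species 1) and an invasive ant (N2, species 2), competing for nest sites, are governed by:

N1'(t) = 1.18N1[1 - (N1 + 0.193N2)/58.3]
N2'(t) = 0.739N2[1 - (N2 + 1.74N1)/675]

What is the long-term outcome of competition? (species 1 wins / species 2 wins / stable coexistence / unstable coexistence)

Compare the nullcline intercepts: K1/α12 = 58.3/0.193 = 302 < K2 = 675; K2/α21 = 675/1.74 = 388 > K1 = 58.3.
Since the inequalities point opposite ways, species 2 can invade but species 1 cannot.

species 2 excludes species 1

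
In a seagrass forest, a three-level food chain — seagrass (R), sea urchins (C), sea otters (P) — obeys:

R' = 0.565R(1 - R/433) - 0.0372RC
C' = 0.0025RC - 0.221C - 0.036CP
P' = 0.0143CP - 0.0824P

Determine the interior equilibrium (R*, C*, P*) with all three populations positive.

R* ≈ 269, C* ≈ 5.76, P* ≈ 12.5

From dP/dt = 0: 0.0143C* = 0.0824, so C* = 5.76.
From dR/dt = 0: 0.565(1 - R*/433) = 0.0372·5.76, giving R* = 433·(1 - 0.379) = 269.
From dC/dt = 0: 0.0025·269 - 0.221 = 0.036P*, so P* = 0.451/0.036 = 12.5.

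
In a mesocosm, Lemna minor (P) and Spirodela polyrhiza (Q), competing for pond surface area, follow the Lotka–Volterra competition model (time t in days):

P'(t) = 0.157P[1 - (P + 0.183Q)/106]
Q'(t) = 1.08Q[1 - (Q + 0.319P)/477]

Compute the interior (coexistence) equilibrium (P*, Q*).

Setting both brackets to zero gives the nullclines P + 0.183Q = 106 and 0.319P + Q = 477.
Substituting Q = 477 - 0.319P into the first: P(1 - 0.183·0.319) = 106 - 0.183·477.
So P* = 18.7/0.942 = 19.9, and then Q* = 477 - 0.319·19.9 = 471.

P* ≈ 19.9, Q* ≈ 471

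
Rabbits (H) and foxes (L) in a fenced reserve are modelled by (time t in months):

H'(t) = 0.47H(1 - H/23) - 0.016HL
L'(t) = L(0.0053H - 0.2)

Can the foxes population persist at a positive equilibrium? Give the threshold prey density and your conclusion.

Threshold H = 37.7; K < 37.7, so no, the predator goes extinct.

The predator equation gives dL/dt > 0 only when H > 0.2/0.0053 = 37.7.
Without the predator, H → K = 23. Since 23 < 37.7, the predator cannot invade.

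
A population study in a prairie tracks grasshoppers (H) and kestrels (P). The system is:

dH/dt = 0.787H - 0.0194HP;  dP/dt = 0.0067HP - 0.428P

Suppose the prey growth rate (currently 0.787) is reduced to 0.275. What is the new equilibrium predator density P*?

At the interior fixed point, setting dH/dt = 0 with H > 0 fixes P* = (prey growth rate)/(HP coefficient) — independent of the other coefficients.
With the change, P* = 0.275/0.0194 = 14.2; it falls from 40.6.

P* ≈ 14.2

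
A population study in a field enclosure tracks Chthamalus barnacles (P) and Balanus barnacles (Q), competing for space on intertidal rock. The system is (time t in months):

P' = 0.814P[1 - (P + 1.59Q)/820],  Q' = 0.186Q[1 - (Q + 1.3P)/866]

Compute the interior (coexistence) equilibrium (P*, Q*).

P* ≈ 522, Q* ≈ 187

Setting both brackets to zero gives the nullclines P + 1.59Q = 820 and 1.3P + Q = 866.
Substituting Q = 866 - 1.3P into the first: P(1 - 1.59·1.3) = 820 - 1.59·866.
So P* = -557/-1.07 = 522, and then Q* = 866 - 1.3·522 = 187.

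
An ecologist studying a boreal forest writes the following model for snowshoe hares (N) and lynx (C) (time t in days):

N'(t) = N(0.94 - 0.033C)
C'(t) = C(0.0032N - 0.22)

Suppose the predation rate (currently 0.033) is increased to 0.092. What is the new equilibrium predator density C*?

At the interior fixed point, setting dN/dt = 0 with N > 0 fixes C* = (prey growth rate)/(NC coefficient) — independent of the other coefficients.
With the change, C* = 0.94/0.092 = 10.2; it falls from 28.5.

C* ≈ 10.2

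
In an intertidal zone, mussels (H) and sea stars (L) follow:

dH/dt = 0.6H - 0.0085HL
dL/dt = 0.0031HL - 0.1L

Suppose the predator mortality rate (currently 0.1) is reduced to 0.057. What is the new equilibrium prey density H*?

At the interior fixed point, setting dL/dt = 0 with L > 0 fixes H* = (predator death rate)/(HL coefficient) — independent of the other coefficients.
With the change, H* = 0.057/0.0031 = 18.4; it falls from 32.3.

H* ≈ 18.4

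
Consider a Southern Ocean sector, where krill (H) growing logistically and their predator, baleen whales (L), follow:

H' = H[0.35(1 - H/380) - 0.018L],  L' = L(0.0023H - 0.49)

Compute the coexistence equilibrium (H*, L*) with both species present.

H* ≈ 213, L* ≈ 8.54

From dL/dt = 0 with L > 0: 0.0023H* = 0.49, so H* = 213.
Substitute into dH/dt = 0: 0.35(1 - 213/380) = 0.018L*.
The bracket is 0.439, giving L* = 0.154/0.018 = 8.54.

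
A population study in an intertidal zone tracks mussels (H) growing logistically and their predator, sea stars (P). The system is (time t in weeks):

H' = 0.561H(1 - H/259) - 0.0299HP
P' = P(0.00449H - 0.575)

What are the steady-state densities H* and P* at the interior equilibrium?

H* ≈ 128, P* ≈ 9.49

From dP/dt = 0 with P > 0: 0.00449H* = 0.575, so H* = 128.
Substitute into dH/dt = 0: 0.561(1 - 128/259) = 0.0299P*.
The bracket is 0.506, giving P* = 0.284/0.0299 = 9.49.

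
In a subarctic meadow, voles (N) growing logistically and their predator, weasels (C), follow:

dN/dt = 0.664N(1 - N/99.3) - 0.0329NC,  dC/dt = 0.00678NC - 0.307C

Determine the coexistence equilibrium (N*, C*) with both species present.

N* ≈ 45.3, C* ≈ 11

From dC/dt = 0 with C > 0: 0.00678N* = 0.307, so N* = 45.3.
Substitute into dN/dt = 0: 0.664(1 - 45.3/99.3) = 0.0329C*.
The bracket is 0.544, giving C* = 0.361/0.0329 = 11.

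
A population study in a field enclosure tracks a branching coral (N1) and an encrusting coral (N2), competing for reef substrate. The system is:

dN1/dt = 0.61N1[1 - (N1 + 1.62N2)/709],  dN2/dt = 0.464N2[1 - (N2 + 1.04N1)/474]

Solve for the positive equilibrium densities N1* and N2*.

Setting both brackets to zero gives the nullclines N1 + 1.62N2 = 709 and 1.04N1 + N2 = 474.
Substituting N2 = 474 - 1.04N1 into the first: N1(1 - 1.62·1.04) = 709 - 1.62·474.
So N1* = -58.9/-0.685 = 86, and then N2* = 474 - 1.04·86 = 385.

N1* ≈ 86, N2* ≈ 385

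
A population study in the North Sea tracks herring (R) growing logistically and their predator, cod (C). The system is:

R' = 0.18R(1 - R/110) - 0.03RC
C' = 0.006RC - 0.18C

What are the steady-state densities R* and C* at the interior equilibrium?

R* ≈ 30, C* ≈ 4.36

From dC/dt = 0 with C > 0: 0.006R* = 0.18, so R* = 30.
Substitute into dR/dt = 0: 0.18(1 - 30/110) = 0.03C*.
The bracket is 0.727, giving C* = 0.131/0.03 = 4.36.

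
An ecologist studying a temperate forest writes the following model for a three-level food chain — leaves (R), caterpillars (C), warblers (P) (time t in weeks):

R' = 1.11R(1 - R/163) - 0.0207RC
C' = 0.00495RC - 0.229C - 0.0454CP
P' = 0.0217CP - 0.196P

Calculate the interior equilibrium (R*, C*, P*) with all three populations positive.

R* ≈ 136, C* ≈ 9.03, P* ≈ 9.73

From dP/dt = 0: 0.0217C* = 0.196, so C* = 9.03.
From dR/dt = 0: 1.11(1 - R*/163) = 0.0207·9.03, giving R* = 163·(1 - 0.168) = 136.
From dC/dt = 0: 0.00495·136 - 0.229 = 0.0454P*, so P* = 0.442/0.0454 = 9.73.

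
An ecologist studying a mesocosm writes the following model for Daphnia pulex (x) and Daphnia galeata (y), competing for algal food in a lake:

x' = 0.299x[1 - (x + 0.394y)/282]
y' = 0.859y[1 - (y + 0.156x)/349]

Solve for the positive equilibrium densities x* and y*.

x* ≈ 154, y* ≈ 325

Setting both brackets to zero gives the nullclines x + 0.394y = 282 and 0.156x + y = 349.
Substituting y = 349 - 0.156x into the first: x(1 - 0.394·0.156) = 282 - 0.394·349.
So x* = 144/0.939 = 154, and then y* = 349 - 0.156·154 = 325.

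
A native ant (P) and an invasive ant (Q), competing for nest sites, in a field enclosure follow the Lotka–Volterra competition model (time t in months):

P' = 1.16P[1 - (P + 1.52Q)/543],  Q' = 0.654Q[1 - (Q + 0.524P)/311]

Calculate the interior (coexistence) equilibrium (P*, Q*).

P* ≈ 345, Q* ≈ 130

Setting both brackets to zero gives the nullclines P + 1.52Q = 543 and 0.524P + Q = 311.
Substituting Q = 311 - 0.524P into the first: P(1 - 1.52·0.524) = 543 - 1.52·311.
So P* = 70.3/0.204 = 345, and then Q* = 311 - 0.524·345 = 130.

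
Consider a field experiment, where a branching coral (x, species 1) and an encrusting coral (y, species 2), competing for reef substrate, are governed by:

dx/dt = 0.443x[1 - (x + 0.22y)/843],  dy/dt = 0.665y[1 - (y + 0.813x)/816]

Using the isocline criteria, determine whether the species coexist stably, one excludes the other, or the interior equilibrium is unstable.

stable coexistence

Compare the nullcline intercepts: K1/α12 = 843/0.22 = 3830 > K2 = 816; K2/α21 = 816/0.813 = 1000 > K1 = 843.
Since both inequalities hold, each species can invade when rare, so the interior equilibrium is stable.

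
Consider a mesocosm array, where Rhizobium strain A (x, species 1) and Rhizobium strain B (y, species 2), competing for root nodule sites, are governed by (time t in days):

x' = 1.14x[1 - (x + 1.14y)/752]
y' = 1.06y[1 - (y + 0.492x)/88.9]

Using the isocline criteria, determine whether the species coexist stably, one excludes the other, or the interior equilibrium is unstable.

species 1 excludes species 2

Compare the nullcline intercepts: K1/α12 = 752/1.14 = 660 > K2 = 88.9; K2/α21 = 88.9/0.492 = 181 < K1 = 752.
Since the inequalities point opposite ways, species 1 can invade but species 2 cannot.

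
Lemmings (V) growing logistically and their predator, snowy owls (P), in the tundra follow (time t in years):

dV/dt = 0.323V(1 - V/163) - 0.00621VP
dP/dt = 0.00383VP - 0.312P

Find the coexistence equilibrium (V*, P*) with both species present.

From dP/dt = 0 with P > 0: 0.00383V* = 0.312, so V* = 81.5.
Substitute into dV/dt = 0: 0.323(1 - 81.5/163) = 0.00621P*.
The bracket is 0.5, giving P* = 0.162/0.00621 = 26.

V* ≈ 81.5, P* ≈ 26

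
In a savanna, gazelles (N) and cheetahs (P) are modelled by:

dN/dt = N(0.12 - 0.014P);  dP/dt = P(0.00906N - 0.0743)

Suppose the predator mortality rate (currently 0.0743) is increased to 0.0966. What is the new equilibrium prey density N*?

At the interior fixed point, setting dP/dt = 0 with P > 0 fixes N* = (predator death rate)/(NP coefficient) — independent of the other coefficients.
With the change, N* = 0.0966/0.00906 = 10.7; it rises from 8.2.

N* ≈ 10.7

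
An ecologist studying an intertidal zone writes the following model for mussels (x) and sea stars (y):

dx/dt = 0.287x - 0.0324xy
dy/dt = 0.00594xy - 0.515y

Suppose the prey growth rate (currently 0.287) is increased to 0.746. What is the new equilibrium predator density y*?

At the interior fixed point, setting dx/dt = 0 with x > 0 fixes y* = (prey growth rate)/(xy coefficient) — independent of the other coefficients.
With the change, y* = 0.746/0.0324 = 23; it rises from 8.86.

y* ≈ 23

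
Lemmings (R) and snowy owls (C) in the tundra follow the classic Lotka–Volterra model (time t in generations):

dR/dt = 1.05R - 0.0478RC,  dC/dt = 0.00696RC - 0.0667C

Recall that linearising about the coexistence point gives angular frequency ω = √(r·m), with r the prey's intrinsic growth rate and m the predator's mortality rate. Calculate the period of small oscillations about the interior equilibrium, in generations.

T ≈ 23.7 generations

Here r = 1.05 and m = 0.0667, so r·m = 0.07.
ω = √0.07 = 0.265 per generation, hence T = 2π/ω ≈ 23.7 generations.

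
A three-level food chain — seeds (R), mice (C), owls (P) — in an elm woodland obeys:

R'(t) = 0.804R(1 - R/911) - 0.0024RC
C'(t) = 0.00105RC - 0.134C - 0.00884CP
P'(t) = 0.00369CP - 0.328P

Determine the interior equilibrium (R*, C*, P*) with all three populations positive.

From dP/dt = 0: 0.00369C* = 0.328, so C* = 88.9.
From dR/dt = 0: 0.804(1 - R*/911) = 0.0024·88.9, giving R* = 911·(1 - 0.265) = 669.
From dC/dt = 0: 0.00105·669 - 0.134 = 0.00884P*, so P* = 0.569/0.00884 = 64.3.

R* ≈ 669, C* ≈ 88.9, P* ≈ 64.3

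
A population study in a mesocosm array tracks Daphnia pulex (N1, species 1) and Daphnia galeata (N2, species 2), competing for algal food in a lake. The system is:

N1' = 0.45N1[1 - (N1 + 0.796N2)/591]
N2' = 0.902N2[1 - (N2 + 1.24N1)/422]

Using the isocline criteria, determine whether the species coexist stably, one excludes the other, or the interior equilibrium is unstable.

species 1 excludes species 2

Compare the nullcline intercepts: K1/α12 = 591/0.796 = 742 > K2 = 422; K2/α21 = 422/1.24 = 340 < K1 = 591.
Since the inequalities point opposite ways, species 1 can invade but species 2 cannot.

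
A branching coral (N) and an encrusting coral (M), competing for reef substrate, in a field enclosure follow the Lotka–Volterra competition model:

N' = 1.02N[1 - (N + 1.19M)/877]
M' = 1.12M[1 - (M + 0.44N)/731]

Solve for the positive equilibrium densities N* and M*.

Setting both brackets to zero gives the nullclines N + 1.19M = 877 and 0.44N + M = 731.
Substituting M = 731 - 0.44N into the first: N(1 - 1.19·0.44) = 877 - 1.19·731.
So N* = 7.11/0.476 = 14.9, and then M* = 731 - 0.44·14.9 = 724.

N* ≈ 14.9, M* ≈ 724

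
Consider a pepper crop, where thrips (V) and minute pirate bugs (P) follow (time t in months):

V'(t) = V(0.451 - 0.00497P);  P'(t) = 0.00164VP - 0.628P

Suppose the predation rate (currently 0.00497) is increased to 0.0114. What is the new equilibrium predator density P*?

At the interior fixed point, setting dV/dt = 0 with V > 0 fixes P* = (prey growth rate)/(VP coefficient) — independent of the other coefficients.
With the change, P* = 0.451/0.0114 = 39.6; it falls from 90.7.

P* ≈ 39.6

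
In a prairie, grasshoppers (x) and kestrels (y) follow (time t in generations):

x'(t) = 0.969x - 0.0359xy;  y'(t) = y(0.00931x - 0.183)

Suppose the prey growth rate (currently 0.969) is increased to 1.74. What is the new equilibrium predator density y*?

y* ≈ 48.5

At the interior fixed point, setting dx/dt = 0 with x > 0 fixes y* = (prey growth rate)/(xy coefficient) — independent of the other coefficients.
With the change, y* = 1.74/0.0359 = 48.5; it rises from 27.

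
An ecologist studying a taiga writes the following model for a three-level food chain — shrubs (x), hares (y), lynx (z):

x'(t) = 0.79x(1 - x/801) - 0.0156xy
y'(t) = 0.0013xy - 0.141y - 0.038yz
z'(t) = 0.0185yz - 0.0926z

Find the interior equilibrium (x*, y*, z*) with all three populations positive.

From dz/dt = 0: 0.0185y* = 0.0926, so y* = 5.01.
From dx/dt = 0: 0.79(1 - x*/801) = 0.0156·5.01, giving x* = 801·(1 - 0.0988) = 722.
From dy/dt = 0: 0.0013·722 - 0.141 = 0.038z*, so z* = 0.797/0.038 = 21.

x* ≈ 722, y* ≈ 5.01, z* ≈ 21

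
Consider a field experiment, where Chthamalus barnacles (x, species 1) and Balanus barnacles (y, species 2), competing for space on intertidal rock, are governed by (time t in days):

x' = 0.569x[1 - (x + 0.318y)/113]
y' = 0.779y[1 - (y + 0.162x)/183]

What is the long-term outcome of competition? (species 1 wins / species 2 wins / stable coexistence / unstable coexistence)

stable coexistence

Compare the nullcline intercepts: K1/α12 = 113/0.318 = 355 > K2 = 183; K2/α21 = 183/0.162 = 1130 > K1 = 113.
Since both inequalities hold, each species can invade when rare, so the interior equilibrium is stable.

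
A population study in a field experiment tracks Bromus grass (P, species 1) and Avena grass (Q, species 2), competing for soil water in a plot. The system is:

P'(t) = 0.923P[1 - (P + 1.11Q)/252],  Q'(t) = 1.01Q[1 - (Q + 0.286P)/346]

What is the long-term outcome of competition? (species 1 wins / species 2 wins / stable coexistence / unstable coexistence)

species 2 excludes species 1

Compare the nullcline intercepts: K1/α12 = 252/1.11 = 227 < K2 = 346; K2/α21 = 346/0.286 = 1210 > K1 = 252.
Since the inequalities point opposite ways, species 2 can invade but species 1 cannot.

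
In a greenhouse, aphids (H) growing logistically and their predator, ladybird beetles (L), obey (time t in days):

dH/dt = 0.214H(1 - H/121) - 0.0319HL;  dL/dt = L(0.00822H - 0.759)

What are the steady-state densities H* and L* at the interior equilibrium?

From dL/dt = 0 with L > 0: 0.00822H* = 0.759, so H* = 92.3.
Substitute into dH/dt = 0: 0.214(1 - 92.3/121) = 0.0319L*.
The bracket is 0.237, giving L* = 0.0507/0.0319 = 1.59.

H* ≈ 92.3, L* ≈ 1.59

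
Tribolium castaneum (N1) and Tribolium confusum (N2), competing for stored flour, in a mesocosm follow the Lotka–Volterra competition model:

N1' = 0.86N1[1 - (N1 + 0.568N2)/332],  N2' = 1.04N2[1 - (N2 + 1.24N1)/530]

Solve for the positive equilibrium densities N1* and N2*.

Setting both brackets to zero gives the nullclines N1 + 0.568N2 = 332 and 1.24N1 + N2 = 530.
Substituting N2 = 530 - 1.24N1 into the first: N1(1 - 0.568·1.24) = 332 - 0.568·530.
So N1* = 31/0.296 = 105, and then N2* = 530 - 1.24·105 = 400.

N1* ≈ 105, N2* ≈ 400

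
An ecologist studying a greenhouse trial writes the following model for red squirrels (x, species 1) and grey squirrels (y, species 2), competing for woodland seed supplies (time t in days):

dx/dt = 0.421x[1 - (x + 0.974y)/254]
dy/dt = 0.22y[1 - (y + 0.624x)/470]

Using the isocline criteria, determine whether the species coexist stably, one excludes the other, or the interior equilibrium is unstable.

species 2 excludes species 1

Compare the nullcline intercepts: K1/α12 = 254/0.974 = 261 < K2 = 470; K2/α21 = 470/0.624 = 753 > K1 = 254.
Since the inequalities point opposite ways, species 2 can invade but species 1 cannot.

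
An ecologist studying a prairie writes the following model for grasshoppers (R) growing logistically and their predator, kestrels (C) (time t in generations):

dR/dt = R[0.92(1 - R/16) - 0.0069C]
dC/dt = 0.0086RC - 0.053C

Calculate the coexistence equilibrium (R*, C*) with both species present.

From dC/dt = 0 with C > 0: 0.0086R* = 0.053, so R* = 6.16.
Substitute into dR/dt = 0: 0.92(1 - 6.16/16) = 0.0069C*.
The bracket is 0.615, giving C* = 0.566/0.0069 = 82.

R* ≈ 6.16, C* ≈ 82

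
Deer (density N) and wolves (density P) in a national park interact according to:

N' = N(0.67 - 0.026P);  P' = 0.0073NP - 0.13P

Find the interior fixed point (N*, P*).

Set dP/dt = 0 with P > 0: 0.0073N - 0.13 = 0, so N* = 0.13/0.0073 = 17.8.
Set dN/dt = 0 with N > 0: 0.67 - 0.026P = 0, so P* = 0.67/0.026 = 25.8.

N* ≈ 17.8, P* ≈ 25.8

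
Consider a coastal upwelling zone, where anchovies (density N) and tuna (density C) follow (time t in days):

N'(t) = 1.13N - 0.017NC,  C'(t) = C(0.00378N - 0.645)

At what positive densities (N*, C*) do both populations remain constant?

N* ≈ 171, C* ≈ 66.5

Set dC/dt = 0 with C > 0: 0.00378N - 0.645 = 0, so N* = 0.645/0.00378 = 171.
Set dN/dt = 0 with N > 0: 1.13 - 0.017C = 0, so C* = 1.13/0.017 = 66.5.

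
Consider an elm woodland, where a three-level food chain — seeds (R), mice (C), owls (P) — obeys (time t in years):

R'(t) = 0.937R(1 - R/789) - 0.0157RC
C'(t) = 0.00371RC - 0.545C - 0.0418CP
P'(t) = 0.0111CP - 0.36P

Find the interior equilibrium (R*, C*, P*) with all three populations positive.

From dP/dt = 0: 0.0111C* = 0.36, so C* = 32.4.
From dR/dt = 0: 0.937(1 - R*/789) = 0.0157·32.4, giving R* = 789·(1 - 0.543) = 360.
From dC/dt = 0: 0.00371·360 - 0.545 = 0.0418P*, so P* = 0.791/0.0418 = 18.9.

R* ≈ 360, C* ≈ 32.4, P* ≈ 18.9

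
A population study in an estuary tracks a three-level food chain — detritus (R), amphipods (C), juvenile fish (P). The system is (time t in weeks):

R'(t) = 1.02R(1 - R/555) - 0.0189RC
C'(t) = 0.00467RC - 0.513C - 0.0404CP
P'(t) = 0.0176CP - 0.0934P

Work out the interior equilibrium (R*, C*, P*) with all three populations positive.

R* ≈ 500, C* ≈ 5.31, P* ≈ 45.1

From dP/dt = 0: 0.0176C* = 0.0934, so C* = 5.31.
From dR/dt = 0: 1.02(1 - R*/555) = 0.0189·5.31, giving R* = 555·(1 - 0.0983) = 500.
From dC/dt = 0: 0.00467·500 - 0.513 = 0.0404P*, so P* = 1.82/0.0404 = 45.1.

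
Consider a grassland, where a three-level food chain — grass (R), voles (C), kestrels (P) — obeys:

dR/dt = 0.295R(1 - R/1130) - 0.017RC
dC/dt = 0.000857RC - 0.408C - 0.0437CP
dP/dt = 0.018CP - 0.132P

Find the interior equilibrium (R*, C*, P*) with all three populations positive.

From dP/dt = 0: 0.018C* = 0.132, so C* = 7.33.
From dR/dt = 0: 0.295(1 - R*/1130) = 0.017·7.33, giving R* = 1130·(1 - 0.423) = 652.
From dC/dt = 0: 0.000857·652 - 0.408 = 0.0437P*, so P* = 0.151/0.0437 = 3.46.

R* ≈ 652, C* ≈ 7.33, P* ≈ 3.46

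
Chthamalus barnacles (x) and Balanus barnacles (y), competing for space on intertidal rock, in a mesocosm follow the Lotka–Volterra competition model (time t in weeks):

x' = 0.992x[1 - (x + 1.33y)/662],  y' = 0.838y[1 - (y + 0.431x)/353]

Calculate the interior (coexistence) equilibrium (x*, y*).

x* ≈ 451, y* ≈ 159

Setting both brackets to zero gives the nullclines x + 1.33y = 662 and 0.431x + y = 353.
Substituting y = 353 - 0.431x into the first: x(1 - 1.33·0.431) = 662 - 1.33·353.
So x* = 193/0.427 = 451, and then y* = 353 - 0.431·451 = 159.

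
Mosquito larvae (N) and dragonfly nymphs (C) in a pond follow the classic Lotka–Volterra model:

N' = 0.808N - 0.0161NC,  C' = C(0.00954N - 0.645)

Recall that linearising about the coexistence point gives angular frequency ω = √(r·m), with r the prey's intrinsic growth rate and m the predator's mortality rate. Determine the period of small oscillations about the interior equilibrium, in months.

Here r = 0.808 and m = 0.645, so r·m = 0.521.
ω = √0.521 = 0.722 per month, hence T = 2π/ω ≈ 8.7 months.

T ≈ 8.7 months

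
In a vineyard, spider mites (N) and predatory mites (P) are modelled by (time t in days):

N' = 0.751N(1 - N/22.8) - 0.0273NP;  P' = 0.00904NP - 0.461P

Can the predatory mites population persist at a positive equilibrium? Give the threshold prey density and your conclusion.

The predator equation gives dP/dt > 0 only when N > 0.461/0.00904 = 51.
Without the predator, N → K = 22.8. Since 22.8 < 51, the predator cannot invade.

Threshold N = 51; K < 51, so no, the predator goes extinct.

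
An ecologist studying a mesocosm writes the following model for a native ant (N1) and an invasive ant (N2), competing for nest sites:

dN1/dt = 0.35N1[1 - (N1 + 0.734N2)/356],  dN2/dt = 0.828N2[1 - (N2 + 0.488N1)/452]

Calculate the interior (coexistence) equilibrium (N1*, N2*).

N1* ≈ 37.8, N2* ≈ 434

Setting both brackets to zero gives the nullclines N1 + 0.734N2 = 356 and 0.488N1 + N2 = 452.
Substituting N2 = 452 - 0.488N1 into the first: N1(1 - 0.734·0.488) = 356 - 0.734·452.
So N1* = 24.2/0.642 = 37.8, and then N2* = 452 - 0.488·37.8 = 434.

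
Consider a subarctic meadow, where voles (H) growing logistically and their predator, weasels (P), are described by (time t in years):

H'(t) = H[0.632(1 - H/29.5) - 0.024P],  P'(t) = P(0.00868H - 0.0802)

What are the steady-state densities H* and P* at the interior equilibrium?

H* ≈ 9.24, P* ≈ 18.1

From dP/dt = 0 with P > 0: 0.00868H* = 0.0802, so H* = 9.24.
Substitute into dH/dt = 0: 0.632(1 - 9.24/29.5) = 0.024P*.
The bracket is 0.687, giving P* = 0.434/0.024 = 18.1.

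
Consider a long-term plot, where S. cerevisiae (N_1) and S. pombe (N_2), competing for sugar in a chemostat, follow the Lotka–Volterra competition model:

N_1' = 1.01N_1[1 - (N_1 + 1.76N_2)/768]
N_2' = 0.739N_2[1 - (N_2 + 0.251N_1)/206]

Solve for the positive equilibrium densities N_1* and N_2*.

Setting both brackets to zero gives the nullclines N_1 + 1.76N_2 = 768 and 0.251N_1 + N_2 = 206.
Substituting N_2 = 206 - 0.251N_1 into the first: N_1(1 - 1.76·0.251) = 768 - 1.76·206.
So N_1* = 405/0.558 = 726, and then N_2* = 206 - 0.251·726 = 23.7.

N_1* ≈ 726, N_2* ≈ 23.7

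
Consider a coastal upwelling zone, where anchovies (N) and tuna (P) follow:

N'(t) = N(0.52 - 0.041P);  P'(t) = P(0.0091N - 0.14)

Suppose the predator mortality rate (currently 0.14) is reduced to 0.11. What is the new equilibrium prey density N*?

N* ≈ 12.1

At the interior fixed point, setting dP/dt = 0 with P > 0 fixes N* = (predator death rate)/(NP coefficient) — independent of the other coefficients.
With the change, N* = 0.11/0.0091 = 12.1; it falls from 15.4.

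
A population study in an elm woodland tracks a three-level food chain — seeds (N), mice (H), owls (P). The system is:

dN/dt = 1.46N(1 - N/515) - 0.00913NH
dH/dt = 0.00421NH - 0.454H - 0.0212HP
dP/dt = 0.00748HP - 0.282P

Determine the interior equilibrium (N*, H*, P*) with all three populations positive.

N* ≈ 394, H* ≈ 37.7, P* ≈ 56.7

From dP/dt = 0: 0.00748H* = 0.282, so H* = 37.7.
From dN/dt = 0: 1.46(1 - N*/515) = 0.00913·37.7, giving N* = 515·(1 - 0.236) = 394.
From dH/dt = 0: 0.00421·394 - 0.454 = 0.0212P*, so P* = 1.2/0.0212 = 56.7.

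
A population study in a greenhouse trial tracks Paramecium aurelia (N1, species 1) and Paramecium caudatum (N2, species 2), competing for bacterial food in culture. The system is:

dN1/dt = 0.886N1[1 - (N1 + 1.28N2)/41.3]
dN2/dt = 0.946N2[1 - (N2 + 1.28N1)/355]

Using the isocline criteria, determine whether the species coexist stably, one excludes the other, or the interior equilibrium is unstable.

species 2 excludes species 1

Compare the nullcline intercepts: K1/α12 = 41.3/1.28 = 32.3 < K2 = 355; K2/α21 = 355/1.28 = 277 > K1 = 41.3.
Since the inequalities point opposite ways, species 2 can invade but species 1 cannot.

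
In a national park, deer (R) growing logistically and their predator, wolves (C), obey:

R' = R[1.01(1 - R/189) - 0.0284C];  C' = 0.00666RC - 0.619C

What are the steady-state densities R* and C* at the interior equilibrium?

From dC/dt = 0 with C > 0: 0.00666R* = 0.619, so R* = 92.9.
Substitute into dR/dt = 0: 1.01(1 - 92.9/189) = 0.0284C*.
The bracket is 0.508, giving C* = 0.513/0.0284 = 18.1.

R* ≈ 92.9, C* ≈ 18.1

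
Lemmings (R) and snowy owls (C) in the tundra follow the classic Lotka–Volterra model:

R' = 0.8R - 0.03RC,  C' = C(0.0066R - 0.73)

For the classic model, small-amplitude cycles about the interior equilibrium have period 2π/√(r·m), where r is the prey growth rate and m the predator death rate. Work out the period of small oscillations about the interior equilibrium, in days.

Here r = 0.8 and m = 0.73, so r·m = 0.584.
ω = √0.584 = 0.764 per day, hence T = 2π/ω ≈ 8.22 days.

T ≈ 8.22 days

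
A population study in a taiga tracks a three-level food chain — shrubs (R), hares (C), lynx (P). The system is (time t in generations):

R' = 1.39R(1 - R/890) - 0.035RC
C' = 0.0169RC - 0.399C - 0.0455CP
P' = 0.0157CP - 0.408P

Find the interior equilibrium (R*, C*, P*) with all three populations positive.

From dP/dt = 0: 0.0157C* = 0.408, so C* = 26.
From dR/dt = 0: 1.39(1 - R*/890) = 0.035·26, giving R* = 890·(1 - 0.654) = 308.
From dC/dt = 0: 0.0169·308 - 0.399 = 0.0455P*, so P* = 4.8/0.0455 = 105.

R* ≈ 308, C* ≈ 26, P* ≈ 105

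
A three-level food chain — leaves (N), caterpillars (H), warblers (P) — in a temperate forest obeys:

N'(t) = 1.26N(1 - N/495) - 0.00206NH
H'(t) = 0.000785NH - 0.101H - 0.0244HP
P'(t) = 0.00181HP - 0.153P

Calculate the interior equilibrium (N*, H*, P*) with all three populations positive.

N* ≈ 427, H* ≈ 84.5, P* ≈ 9.58

From dP/dt = 0: 0.00181H* = 0.153, so H* = 84.5.
From dN/dt = 0: 1.26(1 - N*/495) = 0.00206·84.5, giving N* = 495·(1 - 0.138) = 427.
From dH/dt = 0: 0.000785·427 - 0.101 = 0.0244P*, so P* = 0.234/0.0244 = 9.58.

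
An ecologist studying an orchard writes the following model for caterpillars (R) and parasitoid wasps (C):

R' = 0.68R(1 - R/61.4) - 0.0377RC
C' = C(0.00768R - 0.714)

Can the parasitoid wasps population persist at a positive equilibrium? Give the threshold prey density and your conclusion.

The predator equation gives dC/dt > 0 only when R > 0.714/0.00768 = 93.
Without the predator, R → K = 61.4. Since 61.4 < 93, the predator cannot invade.

Threshold R = 93; K < 93, so no, the predator goes extinct.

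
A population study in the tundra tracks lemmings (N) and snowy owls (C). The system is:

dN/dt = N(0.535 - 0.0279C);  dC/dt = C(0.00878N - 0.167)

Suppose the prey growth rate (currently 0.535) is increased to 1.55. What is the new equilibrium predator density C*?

At the interior fixed point, setting dN/dt = 0 with N > 0 fixes C* = (prey growth rate)/(NC coefficient) — independent of the other coefficients.
With the change, C* = 1.55/0.0279 = 55.6; it rises from 19.2.

C* ≈ 55.6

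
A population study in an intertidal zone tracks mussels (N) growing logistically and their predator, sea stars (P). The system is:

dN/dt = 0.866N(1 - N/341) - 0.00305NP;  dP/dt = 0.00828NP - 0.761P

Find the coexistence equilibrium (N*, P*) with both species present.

N* ≈ 91.9, P* ≈ 207

From dP/dt = 0 with P > 0: 0.00828N* = 0.761, so N* = 91.9.
Substitute into dN/dt = 0: 0.866(1 - 91.9/341) = 0.00305P*.
The bracket is 0.73, giving P* = 0.633/0.00305 = 207.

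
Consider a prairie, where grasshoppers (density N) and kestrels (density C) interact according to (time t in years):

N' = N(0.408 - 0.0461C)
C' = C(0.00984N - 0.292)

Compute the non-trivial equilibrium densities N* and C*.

Set dC/dt = 0 with C > 0: 0.00984N - 0.292 = 0, so N* = 0.292/0.00984 = 29.7.
Set dN/dt = 0 with N > 0: 0.408 - 0.0461C = 0, so C* = 0.408/0.0461 = 8.85.

N* ≈ 29.7, C* ≈ 8.85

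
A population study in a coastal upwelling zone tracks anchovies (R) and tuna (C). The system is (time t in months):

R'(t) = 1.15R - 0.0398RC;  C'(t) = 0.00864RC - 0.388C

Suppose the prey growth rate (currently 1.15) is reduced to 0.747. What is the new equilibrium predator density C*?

At the interior fixed point, setting dR/dt = 0 with R > 0 fixes C* = (prey growth rate)/(RC coefficient) — independent of the other coefficients.
With the change, C* = 0.747/0.0398 = 18.8; it falls from 28.9.

C* ≈ 18.8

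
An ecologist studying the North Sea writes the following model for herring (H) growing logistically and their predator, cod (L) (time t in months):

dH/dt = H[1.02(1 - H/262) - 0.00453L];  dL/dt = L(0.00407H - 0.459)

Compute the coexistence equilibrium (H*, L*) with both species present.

H* ≈ 113, L* ≈ 128

From dL/dt = 0 with L > 0: 0.00407H* = 0.459, so H* = 113.
Substitute into dH/dt = 0: 1.02(1 - 113/262) = 0.00453L*.
The bracket is 0.57, giving L* = 0.581/0.00453 = 128.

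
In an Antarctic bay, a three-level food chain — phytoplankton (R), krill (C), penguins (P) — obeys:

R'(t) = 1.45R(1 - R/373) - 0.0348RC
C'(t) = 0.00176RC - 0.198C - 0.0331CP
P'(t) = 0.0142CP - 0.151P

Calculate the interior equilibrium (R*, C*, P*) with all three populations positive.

From dP/dt = 0: 0.0142C* = 0.151, so C* = 10.6.
From dR/dt = 0: 1.45(1 - R*/373) = 0.0348·10.6, giving R* = 373·(1 - 0.255) = 278.
From dC/dt = 0: 0.00176·278 - 0.198 = 0.0331P*, so P* = 0.291/0.0331 = 8.79.

R* ≈ 278, C* ≈ 10.6, P* ≈ 8.79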